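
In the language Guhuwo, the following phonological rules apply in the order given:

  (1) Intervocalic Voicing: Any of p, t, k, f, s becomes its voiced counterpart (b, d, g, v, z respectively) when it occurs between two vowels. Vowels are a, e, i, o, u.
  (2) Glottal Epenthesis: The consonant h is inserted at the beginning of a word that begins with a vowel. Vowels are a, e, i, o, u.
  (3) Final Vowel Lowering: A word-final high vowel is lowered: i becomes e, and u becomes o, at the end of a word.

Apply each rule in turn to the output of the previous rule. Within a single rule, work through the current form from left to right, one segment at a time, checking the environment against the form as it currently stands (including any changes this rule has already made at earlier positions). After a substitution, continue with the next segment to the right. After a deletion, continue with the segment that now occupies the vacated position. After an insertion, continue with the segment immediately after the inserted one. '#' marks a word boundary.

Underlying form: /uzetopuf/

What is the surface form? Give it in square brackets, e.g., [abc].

[huzedobuf]

(1) Intervocalic Voicing: [uzetopuf] → [uzedobuf]
(2) Glottal Epenthesis: [uzedobuf] → [huzedobuf]
(3) Final Vowel Lowering: no change — [huzedobuf]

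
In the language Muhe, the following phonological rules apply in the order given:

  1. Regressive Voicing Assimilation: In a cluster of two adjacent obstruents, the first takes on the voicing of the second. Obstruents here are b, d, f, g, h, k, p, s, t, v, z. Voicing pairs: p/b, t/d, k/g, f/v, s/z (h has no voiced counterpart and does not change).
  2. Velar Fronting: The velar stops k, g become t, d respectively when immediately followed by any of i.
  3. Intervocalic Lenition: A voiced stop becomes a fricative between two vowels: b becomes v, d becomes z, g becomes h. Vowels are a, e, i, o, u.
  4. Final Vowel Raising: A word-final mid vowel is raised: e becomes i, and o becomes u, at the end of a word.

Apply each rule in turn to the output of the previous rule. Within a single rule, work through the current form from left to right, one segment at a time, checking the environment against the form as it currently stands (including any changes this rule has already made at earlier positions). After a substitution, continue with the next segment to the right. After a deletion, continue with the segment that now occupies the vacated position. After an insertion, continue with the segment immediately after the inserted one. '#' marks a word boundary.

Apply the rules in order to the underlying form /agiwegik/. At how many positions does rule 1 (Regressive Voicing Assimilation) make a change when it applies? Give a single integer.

1 Regressive Voicing Assimilation: no change — [agiwegik]
2 Velar Fronting: [agiwegik] → [adiwedik]
3 Intervocalic Lenition: [adiwedik] → [aziwezik]
4 Final Vowel Raising: no change — [aziwezik]
Rule 1 changed 0 position(s).

0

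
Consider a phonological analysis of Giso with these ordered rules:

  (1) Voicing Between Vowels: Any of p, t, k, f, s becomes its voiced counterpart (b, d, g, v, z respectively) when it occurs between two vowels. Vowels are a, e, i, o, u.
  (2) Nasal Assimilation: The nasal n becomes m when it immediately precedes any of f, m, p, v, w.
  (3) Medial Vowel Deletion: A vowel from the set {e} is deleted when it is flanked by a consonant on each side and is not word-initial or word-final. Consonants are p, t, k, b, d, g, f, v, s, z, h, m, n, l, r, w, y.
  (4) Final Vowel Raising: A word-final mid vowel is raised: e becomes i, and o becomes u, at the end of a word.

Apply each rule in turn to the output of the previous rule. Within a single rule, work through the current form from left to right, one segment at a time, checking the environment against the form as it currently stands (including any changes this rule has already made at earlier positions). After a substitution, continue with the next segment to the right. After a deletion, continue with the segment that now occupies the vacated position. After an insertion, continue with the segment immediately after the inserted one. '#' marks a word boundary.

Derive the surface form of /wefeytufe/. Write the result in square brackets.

(1) Voicing Between Vowels: [wefeytufe] → [weveytuve]
(2) Nasal Assimilation: no change — [weveytuve]
(3) Medial Vowel Deletion: [weveytuve] → [wvytuve]
(4) Final Vowel Raising: [wvytuve] → [wvytuvi]

[wvytuvi]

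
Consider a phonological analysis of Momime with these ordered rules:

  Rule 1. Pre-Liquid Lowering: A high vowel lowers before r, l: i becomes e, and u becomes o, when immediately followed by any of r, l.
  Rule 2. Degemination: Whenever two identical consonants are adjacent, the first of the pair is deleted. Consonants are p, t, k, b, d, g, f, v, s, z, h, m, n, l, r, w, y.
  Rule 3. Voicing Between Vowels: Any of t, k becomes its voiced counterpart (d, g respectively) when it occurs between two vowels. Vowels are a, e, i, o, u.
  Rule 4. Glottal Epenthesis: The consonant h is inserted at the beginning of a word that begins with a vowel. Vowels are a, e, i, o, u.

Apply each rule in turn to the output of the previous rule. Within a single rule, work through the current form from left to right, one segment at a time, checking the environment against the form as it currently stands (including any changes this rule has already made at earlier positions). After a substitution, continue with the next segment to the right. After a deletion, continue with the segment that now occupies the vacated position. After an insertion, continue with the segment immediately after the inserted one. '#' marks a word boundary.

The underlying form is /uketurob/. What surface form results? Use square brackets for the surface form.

Rule 1 Pre-Liquid Lowering: [uketurob] → [uketorob]
Rule 2 Degemination: no change — [uketorob]
Rule 3 Voicing Between Vowels: [uketorob] → [ugedorob]
Rule 4 Glottal Epenthesis: [ugedorob] → [hugedorob]

[hugedorob]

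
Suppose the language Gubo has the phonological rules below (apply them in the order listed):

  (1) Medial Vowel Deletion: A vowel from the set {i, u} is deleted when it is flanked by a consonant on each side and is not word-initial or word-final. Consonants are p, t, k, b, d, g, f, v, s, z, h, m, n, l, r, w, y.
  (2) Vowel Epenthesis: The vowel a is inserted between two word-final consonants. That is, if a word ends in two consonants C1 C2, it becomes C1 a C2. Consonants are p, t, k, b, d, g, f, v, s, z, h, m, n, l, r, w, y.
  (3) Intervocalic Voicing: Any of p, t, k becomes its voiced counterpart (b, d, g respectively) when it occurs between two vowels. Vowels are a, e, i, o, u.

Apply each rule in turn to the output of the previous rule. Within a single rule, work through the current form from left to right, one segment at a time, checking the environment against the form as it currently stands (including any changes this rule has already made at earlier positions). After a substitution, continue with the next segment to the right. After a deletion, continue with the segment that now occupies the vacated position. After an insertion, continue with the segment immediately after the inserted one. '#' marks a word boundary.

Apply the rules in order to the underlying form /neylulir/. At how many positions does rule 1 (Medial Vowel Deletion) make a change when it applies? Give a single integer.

2

(1) Medial Vowel Deletion: [neylulir] → [neyllr]
(2) Vowel Epenthesis: [neyllr] → [neyllar]
(3) Intervocalic Voicing: no change — [neyllar]
Rule 1 changed 2 position(s).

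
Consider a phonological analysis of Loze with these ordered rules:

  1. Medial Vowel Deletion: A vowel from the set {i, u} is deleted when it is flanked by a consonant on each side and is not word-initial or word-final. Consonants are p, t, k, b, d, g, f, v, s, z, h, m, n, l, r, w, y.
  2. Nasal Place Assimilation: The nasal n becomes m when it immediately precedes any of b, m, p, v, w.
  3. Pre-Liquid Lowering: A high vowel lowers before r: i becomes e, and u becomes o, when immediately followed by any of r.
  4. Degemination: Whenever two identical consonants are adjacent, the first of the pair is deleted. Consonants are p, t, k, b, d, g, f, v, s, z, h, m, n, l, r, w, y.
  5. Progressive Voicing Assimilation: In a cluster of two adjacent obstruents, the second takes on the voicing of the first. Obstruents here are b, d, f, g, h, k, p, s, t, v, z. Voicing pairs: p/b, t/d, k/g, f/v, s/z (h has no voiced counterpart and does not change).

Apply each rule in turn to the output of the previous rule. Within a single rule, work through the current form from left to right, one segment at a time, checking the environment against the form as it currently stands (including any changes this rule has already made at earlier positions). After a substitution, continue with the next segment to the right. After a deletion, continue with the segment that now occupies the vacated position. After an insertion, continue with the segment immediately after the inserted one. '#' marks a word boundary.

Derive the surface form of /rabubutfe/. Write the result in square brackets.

1 Medial Vowel Deletion: [rabubutfe] → [rabbtfe]
2 Nasal Place Assimilation: no change — [rabbtfe]
3 Pre-Liquid Lowering: no change — [rabbtfe]
4 Degemination: [rabbtfe] → [rabtfe]
5 Progressive Voicing Assimilation: [rabtfe] → [rabdve]

[rabdve]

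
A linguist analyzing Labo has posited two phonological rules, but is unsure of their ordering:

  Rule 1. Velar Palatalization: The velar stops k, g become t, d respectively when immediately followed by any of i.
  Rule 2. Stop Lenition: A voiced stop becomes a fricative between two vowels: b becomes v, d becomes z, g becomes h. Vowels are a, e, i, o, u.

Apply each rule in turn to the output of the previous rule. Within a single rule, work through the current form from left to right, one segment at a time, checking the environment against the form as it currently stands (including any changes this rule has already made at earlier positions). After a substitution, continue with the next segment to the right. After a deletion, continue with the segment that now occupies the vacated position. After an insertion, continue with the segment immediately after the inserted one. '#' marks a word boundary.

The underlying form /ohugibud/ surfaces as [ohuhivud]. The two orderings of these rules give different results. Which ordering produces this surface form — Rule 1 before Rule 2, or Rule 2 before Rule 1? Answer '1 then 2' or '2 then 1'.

2 then 1

Order 1 then 2:
  1 Velar Palatalization: [ohugibud] → [ohudibud]
  2 Stop Lenition: [ohudibud] → [ohuzivud]
  result: [ohuzivud]
Order 2 then 1:
  2 Stop Lenition: [ohugibud] → [ohuhivud]
  1 Velar Palatalization: no change — [ohuhivud]
  result: [ohuhivud]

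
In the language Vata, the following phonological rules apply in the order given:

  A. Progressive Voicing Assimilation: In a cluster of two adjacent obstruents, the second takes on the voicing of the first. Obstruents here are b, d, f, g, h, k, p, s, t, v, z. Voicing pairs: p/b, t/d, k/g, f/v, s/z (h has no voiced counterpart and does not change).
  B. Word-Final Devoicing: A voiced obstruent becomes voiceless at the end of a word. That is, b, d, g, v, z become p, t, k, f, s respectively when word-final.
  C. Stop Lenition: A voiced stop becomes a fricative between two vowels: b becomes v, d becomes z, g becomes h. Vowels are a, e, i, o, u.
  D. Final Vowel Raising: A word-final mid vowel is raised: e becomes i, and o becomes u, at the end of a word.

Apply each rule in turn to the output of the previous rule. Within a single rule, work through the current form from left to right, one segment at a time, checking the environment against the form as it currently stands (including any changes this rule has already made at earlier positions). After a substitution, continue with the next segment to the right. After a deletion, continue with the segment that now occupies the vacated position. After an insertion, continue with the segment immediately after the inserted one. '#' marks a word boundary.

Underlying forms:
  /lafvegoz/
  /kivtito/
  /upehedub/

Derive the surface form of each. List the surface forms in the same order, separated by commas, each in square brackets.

[laffehos], [kivditu], [upehezup]

/lafvegoz/:
  A Progressive Voicing Assimilation: [lafvegoz] → [laffegoz]
  B Word-Final Devoicing: [laffegoz] → [laffegos]
  C Stop Lenition: [laffegos] → [laffehos]
  D Final Vowel Raising: no change — [laffehos]
/kivtito/:
  A Progressive Voicing Assimilation: [kivtito] → [kivdito]
  B Word-Final Devoicing: no change — [kivdito]
  C Stop Lenition: no change — [kivdito]
  D Final Vowel Raising: [kivdito] → [kivditu]
/upehedub/:
  A Progressive Voicing Assimilation: no change — [upehedub]
  B Word-Final Devoicing: [upehedub] → [upehedup]
  C Stop Lenition: [upehedup] → [upehezup]
  D Final Vowel Raising: no change — [upehezup]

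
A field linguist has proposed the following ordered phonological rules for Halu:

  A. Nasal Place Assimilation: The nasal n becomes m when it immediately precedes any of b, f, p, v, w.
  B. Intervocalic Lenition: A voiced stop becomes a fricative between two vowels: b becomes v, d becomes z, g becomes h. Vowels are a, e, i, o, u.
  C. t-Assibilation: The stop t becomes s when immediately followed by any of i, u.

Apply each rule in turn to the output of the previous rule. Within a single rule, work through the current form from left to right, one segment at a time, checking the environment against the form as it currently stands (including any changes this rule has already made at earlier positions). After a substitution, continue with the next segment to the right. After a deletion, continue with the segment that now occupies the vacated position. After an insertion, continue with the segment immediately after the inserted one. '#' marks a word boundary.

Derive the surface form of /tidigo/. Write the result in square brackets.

A Nasal Place Assimilation: no change — [tidigo]
B Intervocalic Lenition: [tidigo] → [tiziho]
C t-Assibilation: [tiziho] → [siziho]

[siziho]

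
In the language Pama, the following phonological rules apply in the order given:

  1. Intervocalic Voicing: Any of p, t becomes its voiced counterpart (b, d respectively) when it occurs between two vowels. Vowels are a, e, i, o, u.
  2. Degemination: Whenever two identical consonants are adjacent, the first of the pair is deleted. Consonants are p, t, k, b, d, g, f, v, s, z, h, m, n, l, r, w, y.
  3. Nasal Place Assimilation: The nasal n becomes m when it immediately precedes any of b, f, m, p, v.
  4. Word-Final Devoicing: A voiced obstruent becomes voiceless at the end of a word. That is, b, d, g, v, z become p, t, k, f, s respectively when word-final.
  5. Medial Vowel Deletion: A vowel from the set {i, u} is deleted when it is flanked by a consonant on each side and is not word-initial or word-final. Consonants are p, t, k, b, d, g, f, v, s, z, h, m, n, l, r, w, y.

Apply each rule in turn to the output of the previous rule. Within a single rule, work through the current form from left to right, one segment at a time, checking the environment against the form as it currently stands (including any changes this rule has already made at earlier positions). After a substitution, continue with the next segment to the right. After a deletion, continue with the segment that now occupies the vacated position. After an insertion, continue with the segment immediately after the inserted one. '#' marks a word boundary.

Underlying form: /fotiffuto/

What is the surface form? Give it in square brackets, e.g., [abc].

1 Intervocalic Voicing: [fotiffuto] → [fodiffudo]
2 Degemination: [fodiffudo] → [fodifudo]
3 Nasal Place Assimilation: no change — [fodifudo]
4 Word-Final Devoicing: no change — [fodifudo]
5 Medial Vowel Deletion: [fodifudo] → [fodfdo]

[fodfdo]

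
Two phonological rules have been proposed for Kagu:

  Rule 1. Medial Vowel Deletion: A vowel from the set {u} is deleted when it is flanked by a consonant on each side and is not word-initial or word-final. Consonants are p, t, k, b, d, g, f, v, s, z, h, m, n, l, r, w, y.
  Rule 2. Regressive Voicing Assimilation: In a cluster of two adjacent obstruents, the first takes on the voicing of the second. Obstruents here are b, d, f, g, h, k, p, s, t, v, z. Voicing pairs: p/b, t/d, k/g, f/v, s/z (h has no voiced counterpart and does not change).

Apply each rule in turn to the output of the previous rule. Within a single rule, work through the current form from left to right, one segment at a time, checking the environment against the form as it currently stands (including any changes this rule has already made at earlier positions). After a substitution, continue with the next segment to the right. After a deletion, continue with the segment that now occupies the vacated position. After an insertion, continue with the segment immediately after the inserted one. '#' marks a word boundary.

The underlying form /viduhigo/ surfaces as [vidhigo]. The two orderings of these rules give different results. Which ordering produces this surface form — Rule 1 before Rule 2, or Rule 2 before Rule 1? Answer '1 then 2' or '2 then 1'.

2 then 1

Order 1 then 2:
  1 Medial Vowel Deletion: [viduhigo] → [vidhigo]
  2 Regressive Voicing Assimilation: [vidhigo] → [vithigo]
  result: [vithigo]
Order 2 then 1:
  2 Regressive Voicing Assimilation: no change — [viduhigo]
  1 Medial Vowel Deletion: [viduhigo] → [vidhigo]
  result: [vidhigo]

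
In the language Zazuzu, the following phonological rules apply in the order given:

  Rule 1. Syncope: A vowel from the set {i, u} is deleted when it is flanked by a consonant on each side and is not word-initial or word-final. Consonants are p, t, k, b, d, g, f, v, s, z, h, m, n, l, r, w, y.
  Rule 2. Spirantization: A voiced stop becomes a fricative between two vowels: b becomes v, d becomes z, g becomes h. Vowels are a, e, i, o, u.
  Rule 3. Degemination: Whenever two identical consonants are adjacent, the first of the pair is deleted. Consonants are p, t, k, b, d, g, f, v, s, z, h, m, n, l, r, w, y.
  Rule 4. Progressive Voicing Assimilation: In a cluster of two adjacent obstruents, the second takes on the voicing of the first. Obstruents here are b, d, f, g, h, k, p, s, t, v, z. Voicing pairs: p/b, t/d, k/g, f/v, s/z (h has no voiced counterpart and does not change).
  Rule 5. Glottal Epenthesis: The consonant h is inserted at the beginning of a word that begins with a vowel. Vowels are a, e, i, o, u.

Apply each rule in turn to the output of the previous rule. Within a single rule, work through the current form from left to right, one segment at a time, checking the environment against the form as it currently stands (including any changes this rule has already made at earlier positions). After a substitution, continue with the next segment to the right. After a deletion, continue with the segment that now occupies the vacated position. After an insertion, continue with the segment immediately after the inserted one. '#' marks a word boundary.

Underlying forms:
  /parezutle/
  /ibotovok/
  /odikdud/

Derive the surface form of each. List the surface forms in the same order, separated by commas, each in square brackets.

/parezutle/:
  Rule 1 Syncope: [parezutle] → [pareztle]
  Rule 2 Spirantization: no change — [pareztle]
  Rule 3 Degemination: no change — [pareztle]
  Rule 4 Progressive Voicing Assimilation: [pareztle] → [parezdle]
  Rule 5 Glottal Epenthesis: no change — [parezdle]
/ibotovok/:
  Rule 1 Syncope: no change — [ibotovok]
  Rule 2 Spirantization: [ibotovok] → [ivotovok]
  Rule 3 Degemination: no change — [ivotovok]
  Rule 4 Progressive Voicing Assimilation: no change — [ivotovok]
  Rule 5 Glottal Epenthesis: [ivotovok] → [hivotovok]
/odikdud/:
  Rule 1 Syncope: [odikdud] → [odkdd]
  Rule 2 Spirantization: no change — [odkdd]
  Rule 3 Degemination: [odkdd] → [odkd]
  Rule 4 Progressive Voicing Assimilation: [odkd] → [odgd]
  Rule 5 Glottal Epenthesis: [odgd] → [hodgd]

[parezdle], [hivotovok], [hodgd]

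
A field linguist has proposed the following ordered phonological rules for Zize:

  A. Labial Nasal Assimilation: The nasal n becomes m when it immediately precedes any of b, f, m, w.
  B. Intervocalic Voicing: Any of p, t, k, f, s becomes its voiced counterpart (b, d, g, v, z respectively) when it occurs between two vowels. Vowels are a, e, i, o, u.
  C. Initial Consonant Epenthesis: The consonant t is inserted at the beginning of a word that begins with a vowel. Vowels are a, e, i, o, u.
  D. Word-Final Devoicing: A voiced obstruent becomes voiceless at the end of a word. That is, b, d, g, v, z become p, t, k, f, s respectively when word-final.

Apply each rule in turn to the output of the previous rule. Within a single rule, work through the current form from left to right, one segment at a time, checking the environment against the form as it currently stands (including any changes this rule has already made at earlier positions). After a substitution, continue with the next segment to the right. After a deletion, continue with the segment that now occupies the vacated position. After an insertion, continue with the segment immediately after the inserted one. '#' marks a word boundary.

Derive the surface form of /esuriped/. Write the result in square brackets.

[tezuribet]

A Labial Nasal Assimilation: no change — [esuriped]
B Intervocalic Voicing: [esuriped] → [ezuribed]
C Initial Consonant Epenthesis: [ezuribed] → [tezuribed]
D Word-Final Devoicing: [tezuribed] → [tezuribet]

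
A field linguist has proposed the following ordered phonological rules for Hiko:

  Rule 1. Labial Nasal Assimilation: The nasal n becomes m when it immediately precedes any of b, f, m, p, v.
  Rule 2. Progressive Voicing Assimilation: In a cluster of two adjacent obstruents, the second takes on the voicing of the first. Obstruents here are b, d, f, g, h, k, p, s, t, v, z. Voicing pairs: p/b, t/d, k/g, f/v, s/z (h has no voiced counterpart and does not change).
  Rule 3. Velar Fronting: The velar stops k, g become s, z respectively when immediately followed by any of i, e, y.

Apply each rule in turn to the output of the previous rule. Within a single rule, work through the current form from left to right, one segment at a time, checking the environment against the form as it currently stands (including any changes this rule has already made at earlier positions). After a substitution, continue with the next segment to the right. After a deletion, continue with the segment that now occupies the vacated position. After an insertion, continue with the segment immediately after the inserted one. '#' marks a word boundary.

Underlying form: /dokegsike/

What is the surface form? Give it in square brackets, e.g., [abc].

Rule 1 Labial Nasal Assimilation: no change — [dokegsike]
Rule 2 Progressive Voicing Assimilation: [dokegsike] → [dokegzike]
Rule 3 Velar Fronting: [dokegzike] → [dosegzise]

[dosegzise]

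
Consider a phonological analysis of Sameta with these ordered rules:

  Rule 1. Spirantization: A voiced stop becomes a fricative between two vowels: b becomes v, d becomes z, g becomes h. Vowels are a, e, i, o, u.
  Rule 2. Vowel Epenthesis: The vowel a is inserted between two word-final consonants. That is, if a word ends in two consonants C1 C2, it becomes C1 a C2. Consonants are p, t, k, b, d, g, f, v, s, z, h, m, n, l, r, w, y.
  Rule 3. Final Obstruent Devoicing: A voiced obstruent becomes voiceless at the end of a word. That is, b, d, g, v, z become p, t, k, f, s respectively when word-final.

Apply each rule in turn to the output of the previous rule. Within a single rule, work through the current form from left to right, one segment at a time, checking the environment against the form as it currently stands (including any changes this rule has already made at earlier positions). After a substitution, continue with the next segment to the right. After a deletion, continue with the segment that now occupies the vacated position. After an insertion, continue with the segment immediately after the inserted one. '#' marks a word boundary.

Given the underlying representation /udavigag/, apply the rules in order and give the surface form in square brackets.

Rule 1 Spirantization: [udavigag] → [uzavihag]
Rule 2 Vowel Epenthesis: no change — [uzavihag]
Rule 3 Final Obstruent Devoicing: [uzavihag] → [uzavihak]

[uzavihak]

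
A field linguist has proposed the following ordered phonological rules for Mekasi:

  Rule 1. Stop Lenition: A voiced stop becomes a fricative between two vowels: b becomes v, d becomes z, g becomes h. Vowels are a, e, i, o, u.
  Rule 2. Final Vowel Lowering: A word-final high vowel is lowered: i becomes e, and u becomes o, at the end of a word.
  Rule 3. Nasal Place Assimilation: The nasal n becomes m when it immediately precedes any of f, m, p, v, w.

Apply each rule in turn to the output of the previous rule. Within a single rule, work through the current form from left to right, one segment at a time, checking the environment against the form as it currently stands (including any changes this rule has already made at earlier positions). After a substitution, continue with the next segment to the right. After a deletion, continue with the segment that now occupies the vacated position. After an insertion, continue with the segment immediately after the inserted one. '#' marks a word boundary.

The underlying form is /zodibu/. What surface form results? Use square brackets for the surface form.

[zozivo]

Rule 1 Stop Lenition: [zodibu] → [zozivu]
Rule 2 Final Vowel Lowering: [zozivu] → [zozivo]
Rule 3 Nasal Place Assimilation: no change — [zozivo]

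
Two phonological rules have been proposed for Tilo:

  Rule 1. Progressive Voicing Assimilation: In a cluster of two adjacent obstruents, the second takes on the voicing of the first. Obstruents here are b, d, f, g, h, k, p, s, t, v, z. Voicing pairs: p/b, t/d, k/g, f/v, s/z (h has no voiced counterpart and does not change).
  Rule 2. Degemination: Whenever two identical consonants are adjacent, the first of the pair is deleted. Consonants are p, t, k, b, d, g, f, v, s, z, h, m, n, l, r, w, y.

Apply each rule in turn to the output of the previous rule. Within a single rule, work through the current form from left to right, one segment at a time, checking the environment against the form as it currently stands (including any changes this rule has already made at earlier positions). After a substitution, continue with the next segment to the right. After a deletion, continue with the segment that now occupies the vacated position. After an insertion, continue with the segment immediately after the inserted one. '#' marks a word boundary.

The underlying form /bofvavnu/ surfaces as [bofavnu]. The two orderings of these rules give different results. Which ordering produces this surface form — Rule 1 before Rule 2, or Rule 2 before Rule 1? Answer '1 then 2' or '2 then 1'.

1 then 2

Order 1 then 2:
  1 Progressive Voicing Assimilation: [bofvavnu] → [boffavnu]
  2 Degemination: [boffavnu] → [bofavnu]
  result: [bofavnu]
Order 2 then 1:
  2 Degemination: no change — [bofvavnu]
  1 Progressive Voicing Assimilation: [bofvavnu] → [boffavnu]
  result: [boffavnu]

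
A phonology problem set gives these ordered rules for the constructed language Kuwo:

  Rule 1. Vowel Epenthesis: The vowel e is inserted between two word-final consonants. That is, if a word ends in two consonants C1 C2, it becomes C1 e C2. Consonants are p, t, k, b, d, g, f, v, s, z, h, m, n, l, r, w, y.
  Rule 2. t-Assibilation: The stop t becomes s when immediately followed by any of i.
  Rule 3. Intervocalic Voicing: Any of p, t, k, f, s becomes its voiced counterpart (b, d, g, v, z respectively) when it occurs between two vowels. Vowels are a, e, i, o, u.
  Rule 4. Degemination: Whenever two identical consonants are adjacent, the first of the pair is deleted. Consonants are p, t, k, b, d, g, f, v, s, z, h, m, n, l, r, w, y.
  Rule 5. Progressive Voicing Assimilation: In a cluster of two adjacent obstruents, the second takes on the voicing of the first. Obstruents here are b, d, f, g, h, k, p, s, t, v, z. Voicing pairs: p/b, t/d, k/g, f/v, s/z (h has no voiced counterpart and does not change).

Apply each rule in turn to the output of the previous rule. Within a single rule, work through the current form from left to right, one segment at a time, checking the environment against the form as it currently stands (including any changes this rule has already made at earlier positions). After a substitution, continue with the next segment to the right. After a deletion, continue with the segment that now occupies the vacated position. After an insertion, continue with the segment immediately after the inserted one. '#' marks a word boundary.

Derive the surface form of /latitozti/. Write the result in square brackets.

[lazidozzi]

Rule 1 Vowel Epenthesis: no change — [latitozti]
Rule 2 t-Assibilation: [latitozti] → [lasitozsi]
Rule 3 Intervocalic Voicing: [lasitozsi] → [lazidozsi]
Rule 4 Degemination: no change — [lazidozsi]
Rule 5 Progressive Voicing Assimilation: [lazidozsi] → [lazidozzi]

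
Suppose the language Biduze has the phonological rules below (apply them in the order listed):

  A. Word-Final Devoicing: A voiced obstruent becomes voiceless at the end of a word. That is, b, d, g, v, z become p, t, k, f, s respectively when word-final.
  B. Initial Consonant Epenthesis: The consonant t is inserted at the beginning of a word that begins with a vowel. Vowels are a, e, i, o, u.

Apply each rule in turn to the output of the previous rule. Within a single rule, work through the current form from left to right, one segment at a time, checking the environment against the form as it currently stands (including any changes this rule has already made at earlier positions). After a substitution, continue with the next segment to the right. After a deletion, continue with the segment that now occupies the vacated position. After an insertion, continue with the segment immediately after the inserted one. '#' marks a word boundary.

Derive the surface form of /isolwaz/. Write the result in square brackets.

A Word-Final Devoicing: [isolwaz] → [isolwas]
B Initial Consonant Epenthesis: [isolwas] → [tisolwas]

[tisolwas]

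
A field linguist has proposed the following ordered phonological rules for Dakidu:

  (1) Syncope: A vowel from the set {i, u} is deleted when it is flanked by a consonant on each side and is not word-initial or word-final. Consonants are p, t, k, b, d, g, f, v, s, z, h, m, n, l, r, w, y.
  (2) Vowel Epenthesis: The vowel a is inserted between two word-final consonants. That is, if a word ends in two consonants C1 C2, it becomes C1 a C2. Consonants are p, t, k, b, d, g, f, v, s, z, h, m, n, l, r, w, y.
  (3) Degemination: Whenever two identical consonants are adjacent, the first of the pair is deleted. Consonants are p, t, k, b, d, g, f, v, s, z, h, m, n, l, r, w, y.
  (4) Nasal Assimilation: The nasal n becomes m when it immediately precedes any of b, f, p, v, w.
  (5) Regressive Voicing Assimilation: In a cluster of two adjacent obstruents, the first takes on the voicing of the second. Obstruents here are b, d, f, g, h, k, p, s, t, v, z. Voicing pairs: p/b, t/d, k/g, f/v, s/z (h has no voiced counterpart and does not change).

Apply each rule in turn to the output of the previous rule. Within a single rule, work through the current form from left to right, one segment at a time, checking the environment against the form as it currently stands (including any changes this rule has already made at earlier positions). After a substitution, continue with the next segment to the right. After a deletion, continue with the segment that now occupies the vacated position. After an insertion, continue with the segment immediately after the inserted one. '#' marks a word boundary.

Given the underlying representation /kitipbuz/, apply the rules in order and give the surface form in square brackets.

(1) Syncope: [kitipbuz] → [ktpbz]
(2) Vowel Epenthesis: [ktpbz] → [ktpbaz]
(3) Degemination: no change — [ktpbaz]
(4) Nasal Assimilation: no change — [ktpbaz]
(5) Regressive Voicing Assimilation: [ktpbaz] → [ktbbaz]

[ktbbaz]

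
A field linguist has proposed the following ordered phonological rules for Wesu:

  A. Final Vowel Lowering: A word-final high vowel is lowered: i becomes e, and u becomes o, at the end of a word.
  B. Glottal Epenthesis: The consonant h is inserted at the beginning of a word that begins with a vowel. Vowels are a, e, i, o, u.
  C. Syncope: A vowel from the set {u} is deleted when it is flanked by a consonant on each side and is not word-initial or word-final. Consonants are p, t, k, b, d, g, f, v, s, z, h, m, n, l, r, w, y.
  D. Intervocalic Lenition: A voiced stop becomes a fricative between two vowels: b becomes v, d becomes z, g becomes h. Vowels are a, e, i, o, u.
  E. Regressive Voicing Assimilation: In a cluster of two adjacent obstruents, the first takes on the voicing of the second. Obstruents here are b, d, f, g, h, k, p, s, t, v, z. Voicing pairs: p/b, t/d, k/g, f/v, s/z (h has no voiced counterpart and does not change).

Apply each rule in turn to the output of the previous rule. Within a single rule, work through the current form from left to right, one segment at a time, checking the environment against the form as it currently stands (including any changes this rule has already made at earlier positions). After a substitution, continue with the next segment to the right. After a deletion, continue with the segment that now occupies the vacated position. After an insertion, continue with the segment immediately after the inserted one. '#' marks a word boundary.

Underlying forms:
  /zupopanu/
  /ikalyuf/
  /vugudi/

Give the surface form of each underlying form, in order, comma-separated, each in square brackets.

/zupopanu/:
  A Final Vowel Lowering: [zupopanu] → [zupopano]
  B Glottal Epenthesis: no change — [zupopano]
  C Syncope: [zupopano] → [zpopano]
  D Intervocalic Lenition: no change — [zpopano]
  E Regressive Voicing Assimilation: [zpopano] → [spopano]
/ikalyuf/:
  A Final Vowel Lowering: no change — [ikalyuf]
  B Glottal Epenthesis: [ikalyuf] → [hikalyuf]
  C Syncope: [hikalyuf] → [hikalyf]
  D Intervocalic Lenition: no change — [hikalyf]
  E Regressive Voicing Assimilation: no change — [hikalyf]
/vugudi/:
  A Final Vowel Lowering: [vugudi] → [vugude]
  B Glottal Epenthesis: no change — [vugude]
  C Syncope: [vugude] → [vgde]
  D Intervocalic Lenition: no change — [vgde]
  E Regressive Voicing Assimilation: no change — [vgde]

[spopano], [hikalyf], [vgde]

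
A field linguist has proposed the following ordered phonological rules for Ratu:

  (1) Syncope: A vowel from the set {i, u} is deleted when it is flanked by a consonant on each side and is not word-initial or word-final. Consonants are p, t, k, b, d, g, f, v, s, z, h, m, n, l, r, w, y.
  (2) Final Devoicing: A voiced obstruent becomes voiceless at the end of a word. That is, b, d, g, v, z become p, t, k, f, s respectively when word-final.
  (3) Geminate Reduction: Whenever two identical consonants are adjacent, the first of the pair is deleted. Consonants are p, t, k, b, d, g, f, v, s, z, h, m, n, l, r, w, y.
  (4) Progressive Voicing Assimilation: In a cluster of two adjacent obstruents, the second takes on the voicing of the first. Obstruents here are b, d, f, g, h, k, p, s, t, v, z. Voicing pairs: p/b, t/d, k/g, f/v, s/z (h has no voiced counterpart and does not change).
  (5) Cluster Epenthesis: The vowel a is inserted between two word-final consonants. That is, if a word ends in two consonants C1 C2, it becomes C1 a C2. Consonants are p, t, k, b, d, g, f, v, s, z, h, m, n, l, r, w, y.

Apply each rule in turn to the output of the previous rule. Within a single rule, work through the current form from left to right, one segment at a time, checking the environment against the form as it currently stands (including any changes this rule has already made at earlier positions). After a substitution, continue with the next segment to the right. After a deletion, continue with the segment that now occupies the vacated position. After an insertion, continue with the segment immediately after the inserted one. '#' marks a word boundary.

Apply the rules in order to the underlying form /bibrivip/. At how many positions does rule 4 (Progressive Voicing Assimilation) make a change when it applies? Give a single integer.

(1) Syncope: [bibrivip] → [bbrvp]
(2) Final Devoicing: no change — [bbrvp]
(3) Geminate Reduction: [bbrvp] → [brvp]
(4) Progressive Voicing Assimilation: [brvp] → [brvb]
(5) Cluster Epenthesis: [brvb] → [brvab]
Rule 4 changed 1 position(s).

1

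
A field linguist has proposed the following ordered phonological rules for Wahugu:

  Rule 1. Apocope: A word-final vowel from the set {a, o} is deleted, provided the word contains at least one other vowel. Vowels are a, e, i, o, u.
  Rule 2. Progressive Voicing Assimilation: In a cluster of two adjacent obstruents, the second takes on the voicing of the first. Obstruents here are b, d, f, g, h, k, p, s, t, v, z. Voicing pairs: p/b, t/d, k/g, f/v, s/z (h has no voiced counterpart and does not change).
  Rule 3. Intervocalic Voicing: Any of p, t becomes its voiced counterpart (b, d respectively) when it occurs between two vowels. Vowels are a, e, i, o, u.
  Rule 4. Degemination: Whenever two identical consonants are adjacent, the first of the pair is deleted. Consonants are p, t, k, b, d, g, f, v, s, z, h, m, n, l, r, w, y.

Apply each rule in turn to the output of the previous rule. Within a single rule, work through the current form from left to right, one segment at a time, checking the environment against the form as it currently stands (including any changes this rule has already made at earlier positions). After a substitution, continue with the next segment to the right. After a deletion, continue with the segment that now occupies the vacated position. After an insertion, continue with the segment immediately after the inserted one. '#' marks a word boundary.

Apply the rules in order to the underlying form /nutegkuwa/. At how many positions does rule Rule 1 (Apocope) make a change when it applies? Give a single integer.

Rule 1 Apocope: [nutegkuwa] → [nutegkuw]
Rule 2 Progressive Voicing Assimilation: [nutegkuw] → [nutegguw]
Rule 3 Intervocalic Voicing: [nutegguw] → [nudegguw]
Rule 4 Degemination: [nudegguw] → [nudeguw]
Rule Rule 1 changed 1 position(s).

1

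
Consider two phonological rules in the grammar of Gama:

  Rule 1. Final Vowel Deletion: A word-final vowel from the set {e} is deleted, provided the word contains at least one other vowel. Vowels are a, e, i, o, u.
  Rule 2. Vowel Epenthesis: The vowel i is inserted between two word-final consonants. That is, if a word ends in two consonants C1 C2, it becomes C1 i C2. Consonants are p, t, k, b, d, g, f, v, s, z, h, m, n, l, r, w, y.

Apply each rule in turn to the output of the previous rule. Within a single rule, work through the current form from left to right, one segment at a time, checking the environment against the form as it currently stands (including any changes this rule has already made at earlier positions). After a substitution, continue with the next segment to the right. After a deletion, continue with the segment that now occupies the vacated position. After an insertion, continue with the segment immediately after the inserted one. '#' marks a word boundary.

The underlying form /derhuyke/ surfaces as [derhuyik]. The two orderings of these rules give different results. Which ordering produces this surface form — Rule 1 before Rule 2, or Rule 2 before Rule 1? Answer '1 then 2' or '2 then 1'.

Order 1 then 2:
  1 Final Vowel Deletion: [derhuyke] → [derhuyk]
  2 Vowel Epenthesis: [derhuyk] → [derhuyik]
  result: [derhuyik]
Order 2 then 1:
  2 Vowel Epenthesis: no change — [derhuyke]
  1 Final Vowel Deletion: [derhuyke] → [derhuyk]
  result: [derhuyk]

1 then 2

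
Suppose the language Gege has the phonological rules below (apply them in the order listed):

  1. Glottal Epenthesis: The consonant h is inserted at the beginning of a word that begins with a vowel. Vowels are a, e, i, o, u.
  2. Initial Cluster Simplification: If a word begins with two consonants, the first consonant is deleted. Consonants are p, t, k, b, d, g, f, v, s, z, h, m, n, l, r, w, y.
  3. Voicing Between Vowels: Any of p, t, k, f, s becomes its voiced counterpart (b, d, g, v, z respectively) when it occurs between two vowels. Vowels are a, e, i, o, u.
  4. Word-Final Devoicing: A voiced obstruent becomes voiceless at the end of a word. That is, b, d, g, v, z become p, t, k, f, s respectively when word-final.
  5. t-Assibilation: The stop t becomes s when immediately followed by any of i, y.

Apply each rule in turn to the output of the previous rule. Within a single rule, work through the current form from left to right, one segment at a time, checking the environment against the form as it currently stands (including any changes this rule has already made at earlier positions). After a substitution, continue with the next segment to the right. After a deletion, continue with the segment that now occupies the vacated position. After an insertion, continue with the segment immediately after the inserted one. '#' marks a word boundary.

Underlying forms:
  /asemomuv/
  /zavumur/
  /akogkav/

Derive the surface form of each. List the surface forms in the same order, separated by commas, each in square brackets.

/asemomuv/:
  1 Glottal Epenthesis: [asemomuv] → [hasemomuv]
  2 Initial Cluster Simplification: no change — [hasemomuv]
  3 Voicing Between Vowels: [hasemomuv] → [hazemomuv]
  4 Word-Final Devoicing: [hazemomuv] → [hazemomuf]
  5 t-Assibilation: no change — [hazemomuf]
/zavumur/:
  1 Glottal Epenthesis: no change — [zavumur]
  2 Initial Cluster Simplification: no change — [zavumur]
  3 Voicing Between Vowels: no change — [zavumur]
  4 Word-Final Devoicing: no change — [zavumur]
  5 t-Assibilation: no change — [zavumur]
/akogkav/:
  1 Glottal Epenthesis: [akogkav] → [hakogkav]
  2 Initial Cluster Simplification: no change — [hakogkav]
  3 Voicing Between Vowels: [hakogkav] → [hagogkav]
  4 Word-Final Devoicing: [hagogkav] → [hagogkaf]
  5 t-Assibilation: no change — [hagogkaf]

[hazemomuf], [zavumur], [hagogkaf]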